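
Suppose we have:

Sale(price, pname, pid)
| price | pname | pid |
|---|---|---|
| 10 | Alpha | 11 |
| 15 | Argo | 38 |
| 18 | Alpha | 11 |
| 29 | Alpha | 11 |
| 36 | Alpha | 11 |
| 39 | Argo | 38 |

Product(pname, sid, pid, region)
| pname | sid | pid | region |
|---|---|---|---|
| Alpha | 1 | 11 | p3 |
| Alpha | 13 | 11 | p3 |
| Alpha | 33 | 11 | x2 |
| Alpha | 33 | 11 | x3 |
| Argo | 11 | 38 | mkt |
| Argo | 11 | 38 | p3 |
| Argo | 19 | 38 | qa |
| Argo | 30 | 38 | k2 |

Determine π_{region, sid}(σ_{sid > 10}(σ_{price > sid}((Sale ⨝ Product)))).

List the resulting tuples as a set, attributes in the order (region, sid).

Sale ⋈ Product (natural join on pname, pid): {(10, Alpha, 11, 1, p3), (10, Alpha, 11, 13, p3), (10, Alpha, 11, 33, x2), (10, Alpha, 11, 33, x3), (15, Argo, 38, 11, mkt), (15, Argo, 38, 11, p3), (15, Argo, 38, 19, qa), (15, Argo, 38, 30, k2), (18, Alpha, 11, 1, p3), (18, Alpha, 11, 13, p3), (18, Alpha, 11, 33, x2), (18, Alpha, 11, 33, x3), (29, Alpha, 11, 1, p3), (29, Alpha, 11, 13, p3), (29, Alpha, 11, 33, x2), (29, Alpha, 11, 33, x3), (36, Alpha, 11, 1, p3), (36, Alpha, 11, 13, p3), (36, Alpha, 11, 33, x2), (36, Alpha, 11, 33, x3), (39, Argo, 38, 11, mkt), (39, Argo, 38, 11, p3), (39, Argo, 38, 19, qa), (39, Argo, 38, 30, k2)}
σ[price > sid]: keep tuples satisfying price > sid → {(10, Alpha, 11, 1, p3), (15, Argo, 38, 11, mkt), (15, Argo, 38, 11, p3), (18, Alpha, 11, 1, p3), (18, Alpha, 11, 13, p3), (29, Alpha, 11, 1, p3), (29, Alpha, 11, 13, p3), (36, Alpha, 11, 1, p3), (36, Alpha, 11, 13, p3), (36, Alpha, 11, 33, x2), (36, Alpha, 11, 33, x3), (39, Argo, 38, 11, mkt), (39, Argo, 38, 11, p3), (39, Argo, 38, 19, qa), (39, Argo, 38, 30, k2)}
σ[sid > 10]: keep tuples satisfying sid > 10 → {(15, Argo, 38, 11, mkt), (15, Argo, 38, 11, p3), (18, Alpha, 11, 13, p3), (29, Alpha, 11, 13, p3), (36, Alpha, 11, 13, p3), (36, Alpha, 11, 33, x2), (36, Alpha, 11, 33, x3), (39, Argo, 38, 11, mkt), (39, Argo, 38, 11, p3), (39, Argo, 38, 19, qa), (39, Argo, 38, 30, k2)}
Projecting to region, sid (4 duplicate(s) eliminated): {(k2, 30), (mkt, 11), (p3, 11), (p3, 13), (qa, 19), (x2, 33), (x3, 33)}

{(k2, 30), (mkt, 11), (p3, 11), (p3, 13), (qa, 19), (x2, 33), (x3, 33)}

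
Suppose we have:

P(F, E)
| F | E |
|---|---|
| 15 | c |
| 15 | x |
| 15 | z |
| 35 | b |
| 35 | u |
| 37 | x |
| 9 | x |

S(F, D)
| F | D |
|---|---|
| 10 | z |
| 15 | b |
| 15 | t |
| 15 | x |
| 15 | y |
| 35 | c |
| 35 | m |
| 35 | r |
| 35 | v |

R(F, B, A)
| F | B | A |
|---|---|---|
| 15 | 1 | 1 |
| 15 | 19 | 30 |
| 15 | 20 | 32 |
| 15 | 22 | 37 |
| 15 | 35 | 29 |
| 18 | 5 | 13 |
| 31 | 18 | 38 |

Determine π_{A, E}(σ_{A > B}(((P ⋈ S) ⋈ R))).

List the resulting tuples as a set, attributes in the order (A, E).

{(30, c), (30, x), (30, z), (32, c), (32, x), (32, z), (37, c), (37, x), (37, z)}

Natural join on F: {(15, c, b), (15, c, t), (15, c, x), (15, c, y), (15, x, b), (15, x, t), (15, x, x), (15, x, y), (15, z, b), (15, z, t), (15, z, x), (15, z, y), (35, b, c), (35, b, m), (35, b, r), (35, b, v), (35, u, c), (35, u, m), (35, u, r), (35, u, v)}
Natural join on F: {(15, c, b, 1, 1), (15, c, b, 19, 30), (15, c, b, 20, 32), (15, c, b, 22, 37), (15, c, b, 35, 29), (15, c, t, 1, 1), (15, c, t, 19, 30), (15, c, t, 20, 32), (15, c, t, 22, 37), (15, c, t, 35, 29), (15, c, x, 1, 1), (15, c, x, 19, 30), (15, c, x, 20, 32), (15, c, x, 22, 37), (15, c, x, 35, 29), (15, c, y, 1, 1), (15, c, y, 19, 30), (15, c, y, 20, 32), (15, c, y, 22, 37), (15, c, y, 35, 29), (15, x, b, 1, 1), (15, x, b, 19, 30), (15, x, b, 20, 32), (15, x, b, 22, 37), (15, x, b, 35, 29), (15, x, t, 1, 1), (15, x, t, 19, 30), (15, x, t, 20, 32), (15, x, t, 22, 37), (15, x, t, 35, 29), (15, x, x, 1, 1), (15, x, x, 19, 30), (15, x, x, 20, 32), (15, x, x, 22, 37), (15, x, x, 35, 29), (15, x, y, 1, 1), (15, x, y, 19, 30), (15, x, y, 20, 32), (15, x, y, 22, 37), (15, x, y, 35, 29), (15, z, b, 1, 1), (15, z, b, 19, 30), (15, z, b, 20, 32), (15, z, b, 22, 37), (15, z, b, 35, 29), (15, z, t, 1, 1), (15, z, t, 19, 30), (15, z, t, 20, 32), (15, z, t, 22, 37), (15, z, t, 35, 29), (15, z, x, 1, 1), (15, z, x, 19, 30), (15, z, x, 20, 32), (15, z, x, 22, 37), (15, z, x, 35, 29), (15, z, y, 1, 1), (15, z, y, 19, 30), (15, z, y, 20, 32), (15, z, y, 22, 37), (15, z, y, 35, 29)}
σ[A > B]: keep tuples satisfying A > B → {(15, c, b, 19, 30), (15, c, b, 20, 32), (15, c, b, 22, 37), (15, c, t, 19, 30), (15, c, t, 20, 32), (15, c, t, 22, 37), (15, c, x, 19, 30), (15, c, x, 20, 32), (15, c, x, 22, 37), (15, c, y, 19, 30), (15, c, y, 20, 32), (15, c, y, 22, 37), (15, x, b, 19, 30), (15, x, b, 20, 32), (15, x, b, 22, 37), (15, x, t, 19, 30), (15, x, t, 20, 32), (15, x, t, 22, 37), (15, x, x, 19, 30), (15, x, x, 20, 32), (15, x, x, 22, 37), (15, x, y, 19, 30), (15, x, y, 20, 32), (15, x, y, 22, 37), (15, z, b, 19, 30), (15, z, b, 20, 32), (15, z, b, 22, 37), (15, z, t, 19, 30), (15, z, t, 20, 32), (15, z, t, 22, 37), (15, z, x, 19, 30), (15, z, x, 20, 32), (15, z, x, 22, 37), (15, z, y, 19, 30), (15, z, y, 20, 32), (15, z, y, 22, 37)}
Keep only column(s) A, E (27 duplicate(s) eliminated): {(30, c), (30, x), (30, z), (32, c), (32, x), (32, z), (37, c), (37, x), (37, z)}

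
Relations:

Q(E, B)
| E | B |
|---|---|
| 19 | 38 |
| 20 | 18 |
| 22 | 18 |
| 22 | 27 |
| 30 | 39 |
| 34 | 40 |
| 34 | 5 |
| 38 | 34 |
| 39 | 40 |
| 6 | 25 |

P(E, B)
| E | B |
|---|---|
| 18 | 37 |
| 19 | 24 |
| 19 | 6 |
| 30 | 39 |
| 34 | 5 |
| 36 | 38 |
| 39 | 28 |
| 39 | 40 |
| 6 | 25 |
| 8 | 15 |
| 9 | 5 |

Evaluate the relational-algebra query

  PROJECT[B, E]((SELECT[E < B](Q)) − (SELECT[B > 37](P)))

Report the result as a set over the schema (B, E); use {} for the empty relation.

{(25, 6), (27, 22), (38, 19), (40, 34)}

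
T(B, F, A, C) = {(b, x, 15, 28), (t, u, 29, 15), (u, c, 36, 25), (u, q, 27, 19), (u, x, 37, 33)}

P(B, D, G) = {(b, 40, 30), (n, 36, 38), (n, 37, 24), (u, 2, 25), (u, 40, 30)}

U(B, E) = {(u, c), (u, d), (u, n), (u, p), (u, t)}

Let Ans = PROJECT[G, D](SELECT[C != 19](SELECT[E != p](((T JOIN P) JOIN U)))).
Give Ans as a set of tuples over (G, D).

Natural join on B: {(b, x, 15, 28, 40, 30), (u, c, 36, 25, 2, 25), (u, c, 36, 25, 40, 30), (u, q, 27, 19, 2, 25), (u, q, 27, 19, 40, 30), (u, x, 37, 33, 2, 25), (u, x, 37, 33, 40, 30)}
Natural join on B: {(u, c, 36, 25, 2, 25, c), (u, c, 36, 25, 2, 25, d), (u, c, 36, 25, 2, 25, n), (u, c, 36, 25, 2, 25, p), (u, c, 36, 25, 2, 25, t), (u, c, 36, 25, 40, 30, c), (u, c, 36, 25, 40, 30, d), (u, c, 36, 25, 40, 30, n), (u, c, 36, 25, 40, 30, p), (u, c, 36, 25, 40, 30, t), (u, q, 27, 19, 2, 25, c), (u, q, 27, 19, 2, 25, d), (u, q, 27, 19, 2, 25, n), (u, q, 27, 19, 2, 25, p), (u, q, 27, 19, 2, 25, t), (u, q, 27, 19, 40, 30, c), (u, q, 27, 19, 40, 30, d), (u, q, 27, 19, 40, 30, n), (u, q, 27, 19, 40, 30, p), (u, q, 27, 19, 40, 30, t), (u, x, 37, 33, 2, 25, c), (u, x, 37, 33, 2, 25, d), (u, x, 37, 33, 2, 25, n), (u, x, 37, 33, 2, 25, p), (u, x, 37, 33, 2, 25, t), (u, x, 37, 33, 40, 30, c), (u, x, 37, 33, 40, 30, d), (u, x, 37, 33, 40, 30, n), (u, x, 37, 33, 40, 30, p), (u, x, 37, 33, 40, 30, t)}
Filtering on E != p leaves {(u, c, 36, 25, 2, 25, c), (u, c, 36, 25, 2, 25, d), (u, c, 36, 25, 2, 25, n), (u, c, 36, 25, 2, 25, t), (u, c, 36, 25, 40, 30, c), (u, c, 36, 25, 40, 30, d), (u, c, 36, 25, 40, 30, n), (u, c, 36, 25, 40, 30, t), (u, q, 27, 19, 2, 25, c), (u, q, 27, 19, 2, 25, d), (u, q, 27, 19, 2, 25, n), (u, q, 27, 19, 2, 25, t), (u, q, 27, 19, 40, 30, c), (u, q, 27, 19, 40, 30, d), (u, q, 27, 19, 40, 30, n), (u, q, 27, 19, 40, 30, t), (u, x, 37, 33, 2, 25, c), (u, x, 37, 33, 2, 25, d), (u, x, 37, 33, 2, 25, n), (u, x, 37, 33, 2, 25, t), (u, x, 37, 33, 40, 30, c), (u, x, 37, 33, 40, 30, d), (u, x, 37, 33, 40, 30, n), (u, x, 37, 33, 40, 30, t)}.
Filtering on C != 19 leaves {(u, c, 36, 25, 2, 25, c), (u, c, 36, 25, 2, 25, d), (u, c, 36, 25, 2, 25, n), (u, c, 36, 25, 2, 25, t), (u, c, 36, 25, 40, 30, c), (u, c, 36, 25, 40, 30, d), (u, c, 36, 25, 40, 30, n), (u, c, 36, 25, 40, 30, t), (u, x, 37, 33, 2, 25, c), (u, x, 37, 33, 2, 25, d), (u, x, 37, 33, 2, 25, n), (u, x, 37, 33, 2, 25, t), (u, x, 37, 33, 40, 30, c), (u, x, 37, 33, 40, 30, d), (u, x, 37, 33, 40, 30, n), (u, x, 37, 33, 40, 30, t)}.
Keep only column(s) G, D (14 duplicate(s) eliminated): {(25, 2), (30, 40)}

{(25, 2), (30, 40)}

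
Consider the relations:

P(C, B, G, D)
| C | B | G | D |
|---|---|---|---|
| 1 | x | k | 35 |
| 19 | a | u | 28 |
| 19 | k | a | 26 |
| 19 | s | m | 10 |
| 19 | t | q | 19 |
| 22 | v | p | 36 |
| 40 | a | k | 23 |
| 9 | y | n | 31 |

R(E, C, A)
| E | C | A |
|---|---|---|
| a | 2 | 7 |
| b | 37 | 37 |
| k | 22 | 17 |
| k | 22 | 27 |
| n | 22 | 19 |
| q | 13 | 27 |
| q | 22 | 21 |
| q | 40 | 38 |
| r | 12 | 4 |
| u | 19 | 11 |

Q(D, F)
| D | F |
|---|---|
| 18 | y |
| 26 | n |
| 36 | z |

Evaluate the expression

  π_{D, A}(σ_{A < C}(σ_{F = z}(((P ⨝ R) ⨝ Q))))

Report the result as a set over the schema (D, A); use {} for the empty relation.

{(36, 17), (36, 19), (36, 21)}

P ⋈ R (natural join on C): {(19, a, u, 28, u, 11), (19, k, a, 26, u, 11), (19, s, m, 10, u, 11), (19, t, q, 19, u, 11), (22, v, p, 36, k, 17), (22, v, p, 36, k, 27), (22, v, p, 36, n, 19), (22, v, p, 36, q, 21), (40, a, k, 23, q, 38)}
(P ⨝ R) ⋈ Q (natural join on D): {(19, k, a, 26, u, 11, n), (22, v, p, 36, k, 17, z), (22, v, p, 36, k, 27, z), (22, v, p, 36, n, 19, z), (22, v, p, 36, q, 21, z)}
Selection F = z: {(22, v, p, 36, k, 17, z), (22, v, p, 36, k, 27, z), (22, v, p, 36, n, 19, z), (22, v, p, 36, q, 21, z)}
Selection A < C: {(22, v, p, 36, k, 17, z), (22, v, p, 36, n, 19, z), (22, v, p, 36, q, 21, z)}
Keep only column(s) D, A: {(36, 17), (36, 19), (36, 21)}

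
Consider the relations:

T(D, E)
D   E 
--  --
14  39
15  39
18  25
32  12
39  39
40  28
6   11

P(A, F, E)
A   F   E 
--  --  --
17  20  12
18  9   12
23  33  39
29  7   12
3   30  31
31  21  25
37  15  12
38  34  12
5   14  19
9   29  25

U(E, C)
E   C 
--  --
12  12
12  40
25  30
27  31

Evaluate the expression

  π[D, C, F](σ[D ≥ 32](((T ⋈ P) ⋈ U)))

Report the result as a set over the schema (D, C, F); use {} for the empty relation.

{(32, 12, 15), (32, 12, 20), (32, 12, 34), (32, 12, 7), (32, 12, 9), (32, 40, 15), (32, 40, 20), (32, 40, 34), (32, 40, 7), (32, 40, 9)}

Joining T and P on E yields {(14, 39, 23, 33), (15, 39, 23, 33), (18, 25, 31, 21), (18, 25, 9, 29), (32, 12, 17, 20), (32, 12, 18, 9), (32, 12, 29, 7), (32, 12, 37, 15), (32, 12, 38, 34), (39, 39, 23, 33)}.
Joining (T ⋈ P) and U on E yields {(18, 25, 31, 21, 30), (18, 25, 9, 29, 30), (32, 12, 17, 20, 12), (32, 12, 17, 20, 40), (32, 12, 18, 9, 12), (32, 12, 18, 9, 40), (32, 12, 29, 7, 12), (32, 12, 29, 7, 40), (32, 12, 37, 15, 12), (32, 12, 37, 15, 40), (32, 12, 38, 34, 12), (32, 12, 38, 34, 40)}.
Selection D ≥ 32: {(32, 12, 17, 20, 12), (32, 12, 17, 20, 40), (32, 12, 18, 9, 12), (32, 12, 18, 9, 40), (32, 12, 29, 7, 12), (32, 12, 29, 7, 40), (32, 12, 37, 15, 12), (32, 12, 37, 15, 40), (32, 12, 38, 34, 12), (32, 12, 38, 34, 40)}
π_{D, C, F} gives {(32, 12, 15), (32, 12, 20), (32, 12, 34), (32, 12, 7), (32, 12, 9), (32, 40, 15), (32, 40, 20), (32, 40, 34), (32, 40, 7), (32, 40, 9)}.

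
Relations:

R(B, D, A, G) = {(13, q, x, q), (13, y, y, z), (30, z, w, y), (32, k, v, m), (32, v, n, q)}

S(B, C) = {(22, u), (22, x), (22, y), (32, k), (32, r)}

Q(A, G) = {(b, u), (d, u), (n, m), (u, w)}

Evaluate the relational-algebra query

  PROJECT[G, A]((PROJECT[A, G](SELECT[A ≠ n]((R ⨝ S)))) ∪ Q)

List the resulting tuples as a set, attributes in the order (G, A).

Joining R and S on B yields {(32, k, v, m, k), (32, k, v, m, r), (32, v, n, q, k), (32, v, n, q, r)}.
Filtering on A ≠ n leaves {(32, k, v, m, k), (32, k, v, m, r)}.
π[A, G]: project onto (A, G) (1 duplicate(s) eliminated) → {(v, m)}
Set union of the two operands is {(b, u), (d, u), (n, m), (u, w), (v, m)}.
π[G, A]: project onto (G, A) → {(m, n), (m, v), (u, b), (u, d), (w, u)}

{(m, n), (m, v), (u, b), (u, d), (w, u)}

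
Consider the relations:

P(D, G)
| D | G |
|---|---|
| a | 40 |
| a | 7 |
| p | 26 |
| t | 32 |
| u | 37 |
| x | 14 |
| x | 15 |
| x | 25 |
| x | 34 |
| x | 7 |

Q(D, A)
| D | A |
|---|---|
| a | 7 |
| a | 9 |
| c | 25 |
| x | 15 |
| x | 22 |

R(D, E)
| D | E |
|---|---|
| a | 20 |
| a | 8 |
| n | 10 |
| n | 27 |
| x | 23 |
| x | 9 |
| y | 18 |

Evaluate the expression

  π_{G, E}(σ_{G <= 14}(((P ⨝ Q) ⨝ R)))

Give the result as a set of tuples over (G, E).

{(14, 23), (14, 9), (7, 20), (7, 23), (7, 8), (7, 9)}

P ⋈ Q (natural join on D): {(a, 40, 7), (a, 40, 9), (a, 7, 7), (a, 7, 9), (x, 14, 15), (x, 14, 22), (x, 15, 15), (x, 15, 22), (x, 25, 15), (x, 25, 22), (x, 34, 15), (x, 34, 22), (x, 7, 15), (x, 7, 22)}
(P ⨝ Q) ⋈ R (natural join on D): {(a, 40, 7, 20), (a, 40, 7, 8), (a, 40, 9, 20), (a, 40, 9, 8), (a, 7, 7, 20), (a, 7, 7, 8), (a, 7, 9, 20), (a, 7, 9, 8), (x, 14, 15, 23), (x, 14, 15, 9), (x, 14, 22, 23), (x, 14, 22, 9), (x, 15, 15, 23), (x, 15, 15, 9), (x, 15, 22, 23), (x, 15, 22, 9), (x, 25, 15, 23), (x, 25, 15, 9), (x, 25, 22, 23), (x, 25, 22, 9), (x, 34, 15, 23), (x, 34, 15, 9), (x, 34, 22, 23), (x, 34, 22, 9), (x, 7, 15, 23), (x, 7, 15, 9), (x, 7, 22, 23), (x, 7, 22, 9)}
Filtering on G <= 14 leaves {(a, 7, 7, 20), (a, 7, 7, 8), (a, 7, 9, 20), (a, 7, 9, 8), (x, 14, 15, 23), (x, 14, 15, 9), (x, 14, 22, 23), (x, 14, 22, 9), (x, 7, 15, 23), (x, 7, 15, 9), (x, 7, 22, 23), (x, 7, 22, 9)}.
π[G, E]: project onto (G, E) (6 duplicate(s) eliminated) → {(14, 23), (14, 9), (7, 20), (7, 23), (7, 8), (7, 9)}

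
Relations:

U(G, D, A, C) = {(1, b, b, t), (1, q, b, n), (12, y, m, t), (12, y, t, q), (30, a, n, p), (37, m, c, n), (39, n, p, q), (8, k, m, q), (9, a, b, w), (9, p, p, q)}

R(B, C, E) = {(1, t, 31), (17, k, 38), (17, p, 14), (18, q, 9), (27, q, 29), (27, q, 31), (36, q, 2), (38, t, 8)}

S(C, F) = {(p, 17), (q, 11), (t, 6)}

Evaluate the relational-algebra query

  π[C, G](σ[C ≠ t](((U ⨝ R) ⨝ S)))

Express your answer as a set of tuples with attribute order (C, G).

{(p, 30), (q, 12), (q, 39), (q, 8), (q, 9)}

Joining U and R on C yields {(1, b, b, t, 1, 31), (1, b, b, t, 38, 8), (12, y, m, t, 1, 31), (12, y, m, t, 38, 8), (12, y, t, q, 18, 9), (12, y, t, q, 27, 29), (12, y, t, q, 27, 31), (12, y, t, q, 36, 2), (30, a, n, p, 17, 14), (39, n, p, q, 18, 9), (39, n, p, q, 27, 29), (39, n, p, q, 27, 31), (39, n, p, q, 36, 2), (8, k, m, q, 18, 9), (8, k, m, q, 27, 29), (8, k, m, q, 27, 31), (8, k, m, q, 36, 2), (9, p, p, q, 18, 9), (9, p, p, q, 27, 29), (9, p, p, q, 27, 31), (9, p, p, q, 36, 2)}.
Joining (U ⨝ R) and S on C yields {(1, b, b, t, 1, 31, 6), (1, b, b, t, 38, 8, 6), (12, y, m, t, 1, 31, 6), (12, y, m, t, 38, 8, 6), (12, y, t, q, 18, 9, 11), (12, y, t, q, 27, 29, 11), (12, y, t, q, 27, 31, 11), (12, y, t, q, 36, 2, 11), (30, a, n, p, 17, 14, 17), (39, n, p, q, 18, 9, 11), (39, n, p, q, 27, 29, 11), (39, n, p, q, 27, 31, 11), (39, n, p, q, 36, 2, 11), (8, k, m, q, 18, 9, 11), (8, k, m, q, 27, 29, 11), (8, k, m, q, 27, 31, 11), (8, k, m, q, 36, 2, 11), (9, p, p, q, 18, 9, 11), (9, p, p, q, 27, 29, 11), (9, p, p, q, 27, 31, 11), (9, p, p, q, 36, 2, 11)}.
Selection C ≠ t: {(12, y, t, q, 18, 9, 11), (12, y, t, q, 27, 29, 11), (12, y, t, q, 27, 31, 11), (12, y, t, q, 36, 2, 11), (30, a, n, p, 17, 14, 17), (39, n, p, q, 18, 9, 11), (39, n, p, q, 27, 29, 11), (39, n, p, q, 27, 31, 11), (39, n, p, q, 36, 2, 11), (8, k, m, q, 18, 9, 11), (8, k, m, q, 27, 29, 11), (8, k, m, q, 27, 31, 11), (8, k, m, q, 36, 2, 11), (9, p, p, q, 18, 9, 11), (9, p, p, q, 27, 29, 11), (9, p, p, q, 27, 31, 11), (9, p, p, q, 36, 2, 11)}
π_{C, G} gives {(p, 30), (q, 12), (q, 39), (q, 8), (q, 9)} (12 duplicate(s) eliminated).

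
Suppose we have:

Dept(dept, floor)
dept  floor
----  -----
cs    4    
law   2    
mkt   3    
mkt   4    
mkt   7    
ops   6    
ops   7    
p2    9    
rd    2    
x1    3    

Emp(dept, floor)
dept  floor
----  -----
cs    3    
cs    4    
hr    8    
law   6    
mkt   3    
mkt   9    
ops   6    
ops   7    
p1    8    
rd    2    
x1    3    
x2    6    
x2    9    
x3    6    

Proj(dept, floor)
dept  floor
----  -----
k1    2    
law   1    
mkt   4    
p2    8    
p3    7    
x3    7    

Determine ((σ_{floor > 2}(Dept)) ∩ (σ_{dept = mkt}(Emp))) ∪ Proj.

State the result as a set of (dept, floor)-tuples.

σ[floor > 2]: keep tuples satisfying floor > 2 → {(cs, 4), (mkt, 3), (mkt, 4), (mkt, 7), (ops, 6), (ops, 7), (p2, 9), (x1, 3)}
σ[dept = mkt]: keep tuples satisfying dept = mkt → {(mkt, 3), (mkt, 9)}
Set intersection of the two operands is {(mkt, 3)}.
Set union of the two operands is {(k1, 2), (law, 1), (mkt, 3), (mkt, 4), (p2, 8), (p3, 7), (x3, 7)}.

{(k1, 2), (law, 1), (mkt, 3), (mkt, 4), (p2, 8), (p3, 7), (x3, 7)}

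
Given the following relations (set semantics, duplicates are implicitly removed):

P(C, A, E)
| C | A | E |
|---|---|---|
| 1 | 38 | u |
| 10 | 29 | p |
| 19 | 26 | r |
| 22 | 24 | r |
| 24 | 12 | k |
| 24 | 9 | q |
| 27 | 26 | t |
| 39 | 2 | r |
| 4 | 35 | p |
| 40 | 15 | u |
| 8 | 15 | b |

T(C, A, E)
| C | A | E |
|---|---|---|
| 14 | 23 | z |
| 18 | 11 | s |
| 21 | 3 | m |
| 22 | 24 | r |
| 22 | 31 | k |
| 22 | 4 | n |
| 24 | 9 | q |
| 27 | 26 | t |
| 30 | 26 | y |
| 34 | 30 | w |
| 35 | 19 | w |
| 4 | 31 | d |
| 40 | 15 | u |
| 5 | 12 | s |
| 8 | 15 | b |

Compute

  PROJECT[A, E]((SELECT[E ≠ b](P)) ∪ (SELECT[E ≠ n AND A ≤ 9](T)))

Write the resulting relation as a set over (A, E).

σ[E ≠ b]: keep tuples satisfying E ≠ b → {(1, 38, u), (10, 29, p), (19, 26, r), (22, 24, r), (24, 12, k), (24, 9, q), (27, 26, t), (39, 2, r), (4, 35, p), (40, 15, u)}
σ[E ≠ n AND A ≤ 9]: keep tuples satisfying E ≠ n AND A ≤ 9 → {(21, 3, m), (24, 9, q)}
Taking the union: {(1, 38, u), (10, 29, p), (19, 26, r), (21, 3, m), (22, 24, r), (24, 12, k), (24, 9, q), (27, 26, t), (39, 2, r), (4, 35, p), (40, 15, u)}
π_{A, E} gives {(12, k), (15, u), (2, r), (24, r), (26, r), (26, t), (29, p), (3, m), (35, p), (38, u), (9, q)}.

{(12, k), (15, u), (2, r), (24, r), (26, r), (26, t), (29, p), (3, m), (35, p), (38, u), (9, q)}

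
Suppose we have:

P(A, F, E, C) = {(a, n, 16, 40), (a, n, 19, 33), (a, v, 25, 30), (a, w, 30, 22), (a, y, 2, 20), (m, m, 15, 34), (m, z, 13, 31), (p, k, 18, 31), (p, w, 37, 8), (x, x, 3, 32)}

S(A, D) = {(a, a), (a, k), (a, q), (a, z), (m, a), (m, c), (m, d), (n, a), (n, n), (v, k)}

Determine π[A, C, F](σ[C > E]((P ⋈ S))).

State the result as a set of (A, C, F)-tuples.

{(a, 20, y), (a, 30, v), (a, 33, n), (a, 40, n), (m, 31, z), (m, 34, m)}

Joining P and S on A yields {(a, n, 16, 40, a), (a, n, 16, 40, k), (a, n, 16, 40, q), (a, n, 16, 40, z), (a, n, 19, 33, a), (a, n, 19, 33, k), (a, n, 19, 33, q), (a, n, 19, 33, z), (a, v, 25, 30, a), (a, v, 25, 30, k), (a, v, 25, 30, q), (a, v, 25, 30, z), (a, w, 30, 22, a), (a, w, 30, 22, k), (a, w, 30, 22, q), (a, w, 30, 22, z), (a, y, 2, 20, a), (a, y, 2, 20, k), (a, y, 2, 20, q), (a, y, 2, 20, z), (m, m, 15, 34, a), (m, m, 15, 34, c), (m, m, 15, 34, d), (m, z, 13, 31, a), (m, z, 13, 31, c), (m, z, 13, 31, d)}.
Selection C > E: {(a, n, 16, 40, a), (a, n, 16, 40, k), (a, n, 16, 40, q), (a, n, 16, 40, z), (a, n, 19, 33, a), (a, n, 19, 33, k), (a, n, 19, 33, q), (a, n, 19, 33, z), (a, v, 25, 30, a), (a, v, 25, 30, k), (a, v, 25, 30, q), (a, v, 25, 30, z), (a, y, 2, 20, a), (a, y, 2, 20, k), (a, y, 2, 20, q), (a, y, 2, 20, z), (m, m, 15, 34, a), (m, m, 15, 34, c), (m, m, 15, 34, d), (m, z, 13, 31, a), (m, z, 13, 31, c), (m, z, 13, 31, d)}
π_{A, C, F} gives {(a, 20, y), (a, 30, v), (a, 33, n), (a, 40, n), (m, 31, z), (m, 34, m)} (16 duplicate(s) eliminated).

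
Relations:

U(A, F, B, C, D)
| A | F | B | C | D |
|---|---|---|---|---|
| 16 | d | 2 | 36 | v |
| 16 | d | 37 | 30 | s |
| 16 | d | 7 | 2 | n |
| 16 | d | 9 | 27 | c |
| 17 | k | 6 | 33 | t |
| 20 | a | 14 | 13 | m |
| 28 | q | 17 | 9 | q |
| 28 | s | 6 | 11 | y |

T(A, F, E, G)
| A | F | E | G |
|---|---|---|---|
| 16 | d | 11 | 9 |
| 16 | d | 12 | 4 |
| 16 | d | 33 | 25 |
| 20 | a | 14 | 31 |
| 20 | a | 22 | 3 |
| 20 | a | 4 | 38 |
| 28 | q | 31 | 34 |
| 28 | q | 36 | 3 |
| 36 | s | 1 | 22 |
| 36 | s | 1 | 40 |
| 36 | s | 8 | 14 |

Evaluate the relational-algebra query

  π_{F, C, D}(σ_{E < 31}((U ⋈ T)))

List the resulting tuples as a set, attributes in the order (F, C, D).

{(a, 13, m), (d, 2, n), (d, 27, c), (d, 30, s), (d, 36, v)}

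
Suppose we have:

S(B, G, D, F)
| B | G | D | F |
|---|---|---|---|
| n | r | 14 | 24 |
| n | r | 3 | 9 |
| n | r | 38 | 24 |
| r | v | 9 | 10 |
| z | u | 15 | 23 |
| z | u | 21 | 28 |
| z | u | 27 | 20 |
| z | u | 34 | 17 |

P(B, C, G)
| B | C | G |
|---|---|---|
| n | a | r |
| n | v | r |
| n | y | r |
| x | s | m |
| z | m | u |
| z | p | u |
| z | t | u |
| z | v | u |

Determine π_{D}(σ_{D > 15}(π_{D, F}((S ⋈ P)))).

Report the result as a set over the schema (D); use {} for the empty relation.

{21, 27, 34, 38}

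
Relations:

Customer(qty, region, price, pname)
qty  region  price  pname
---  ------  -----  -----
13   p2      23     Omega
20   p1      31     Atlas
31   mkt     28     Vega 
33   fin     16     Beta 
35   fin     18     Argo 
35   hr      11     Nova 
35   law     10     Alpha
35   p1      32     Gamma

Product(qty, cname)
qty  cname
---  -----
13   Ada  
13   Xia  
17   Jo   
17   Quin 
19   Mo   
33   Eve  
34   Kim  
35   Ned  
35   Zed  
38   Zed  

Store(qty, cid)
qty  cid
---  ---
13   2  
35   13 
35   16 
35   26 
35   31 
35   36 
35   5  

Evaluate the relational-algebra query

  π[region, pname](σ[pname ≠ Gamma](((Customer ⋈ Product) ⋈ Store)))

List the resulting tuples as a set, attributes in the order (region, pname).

Natural join on qty: {(13, p2, 23, Omega, Ada), (13, p2, 23, Omega, Xia), (33, fin, 16, Beta, Eve), (35, fin, 18, Argo, Ned), (35, fin, 18, Argo, Zed), (35, hr, 11, Nova, Ned), (35, hr, 11, Nova, Zed), (35, law, 10, Alpha, Ned), (35, law, 10, Alpha, Zed), (35, p1, 32, Gamma, Ned), (35, p1, 32, Gamma, Zed)}
Natural join on qty: {(13, p2, 23, Omega, Ada, 2), (13, p2, 23, Omega, Xia, 2), (35, fin, 18, Argo, Ned, 13), (35, fin, 18, Argo, Ned, 16), (35, fin, 18, Argo, Ned, 26), (35, fin, 18, Argo, Ned, 31), (35, fin, 18, Argo, Ned, 36), (35, fin, 18, Argo, Ned, 5), (35, fin, 18, Argo, Zed, 13), (35, fin, 18, Argo, Zed, 16), (35, fin, 18, Argo, Zed, 26), (35, fin, 18, Argo, Zed, 31), (35, fin, 18, Argo, Zed, 36), (35, fin, 18, Argo, Zed, 5), (35, hr, 11, Nova, Ned, 13), (35, hr, 11, Nova, Ned, 16), (35, hr, 11, Nova, Ned, 26), (35, hr, 11, Nova, Ned, 31), (35, hr, 11, Nova, Ned, 36), (35, hr, 11, Nova, Ned, 5), (35, hr, 11, Nova, Zed, 13), (35, hr, 11, Nova, Zed, 16), (35, hr, 11, Nova, Zed, 26), (35, hr, 11, Nova, Zed, 31), (35, hr, 11, Nova, Zed, 36), (35, hr, 11, Nova, Zed, 5), (35, law, 10, Alpha, Ned, 13), (35, law, 10, Alpha, Ned, 16), (35, law, 10, Alpha, Ned, 26), (35, law, 10, Alpha, Ned, 31), (35, law, 10, Alpha, Ned, 36), (35, law, 10, Alpha, Ned, 5), (35, law, 10, Alpha, Zed, 13), (35, law, 10, Alpha, Zed, 16), (35, law, 10, Alpha, Zed, 26), (35, law, 10, Alpha, Zed, 31), (35, law, 10, Alpha, Zed, 36), (35, law, 10, Alpha, Zed, 5), (35, p1, 32, Gamma, Ned, 13), (35, p1, 32, Gamma, Ned, 16), (35, p1, 32, Gamma, Ned, 26), (35, p1, 32, Gamma, Ned, 31), (35, p1, 32, Gamma, Ned, 36), (35, p1, 32, Gamma, Ned, 5), (35, p1, 32, Gamma, Zed, 13), (35, p1, 32, Gamma, Zed, 16), (35, p1, 32, Gamma, Zed, 26), (35, p1, 32, Gamma, Zed, 31), (35, p1, 32, Gamma, Zed, 36), (35, p1, 32, Gamma, Zed, 5)}
σ[pname ≠ Gamma]: keep tuples satisfying pname ≠ Gamma → {(13, p2, 23, Omega, Ada, 2), (13, p2, 23, Omega, Xia, 2), (35, fin, 18, Argo, Ned, 13), (35, fin, 18, Argo, Ned, 16), (35, fin, 18, Argo, Ned, 26), (35, fin, 18, Argo, Ned, 31), (35, fin, 18, Argo, Ned, 36), (35, fin, 18, Argo, Ned, 5), (35, fin, 18, Argo, Zed, 13), (35, fin, 18, Argo, Zed, 16), (35, fin, 18, Argo, Zed, 26), (35, fin, 18, Argo, Zed, 31), (35, fin, 18, Argo, Zed, 36), (35, fin, 18, Argo, Zed, 5), (35, hr, 11, Nova, Ned, 13), (35, hr, 11, Nova, Ned, 16), (35, hr, 11, Nova, Ned, 26), (35, hr, 11, Nova, Ned, 31), (35, hr, 11, Nova, Ned, 36), (35, hr, 11, Nova, Ned, 5), (35, hr, 11, Nova, Zed, 13), (35, hr, 11, Nova, Zed, 16), (35, hr, 11, Nova, Zed, 26), (35, hr, 11, Nova, Zed, 31), (35, hr, 11, Nova, Zed, 36), (35, hr, 11, Nova, Zed, 5), (35, law, 10, Alpha, Ned, 13), (35, law, 10, Alpha, Ned, 16), (35, law, 10, Alpha, Ned, 26), (35, law, 10, Alpha, Ned, 31), (35, law, 10, Alpha, Ned, 36), (35, law, 10, Alpha, Ned, 5), (35, law, 10, Alpha, Zed, 13), (35, law, 10, Alpha, Zed, 16), (35, law, 10, Alpha, Zed, 26), (35, law, 10, Alpha, Zed, 31), (35, law, 10, Alpha, Zed, 36), (35, law, 10, Alpha, Zed, 5)}
Keep only column(s) region, pname (34 duplicate(s) eliminated): {(fin, Argo), (hr, Nova), (law, Alpha), (p2, Omega)}

{(fin, Argo), (hr, Nova), (law, Alpha), (p2, Omega)}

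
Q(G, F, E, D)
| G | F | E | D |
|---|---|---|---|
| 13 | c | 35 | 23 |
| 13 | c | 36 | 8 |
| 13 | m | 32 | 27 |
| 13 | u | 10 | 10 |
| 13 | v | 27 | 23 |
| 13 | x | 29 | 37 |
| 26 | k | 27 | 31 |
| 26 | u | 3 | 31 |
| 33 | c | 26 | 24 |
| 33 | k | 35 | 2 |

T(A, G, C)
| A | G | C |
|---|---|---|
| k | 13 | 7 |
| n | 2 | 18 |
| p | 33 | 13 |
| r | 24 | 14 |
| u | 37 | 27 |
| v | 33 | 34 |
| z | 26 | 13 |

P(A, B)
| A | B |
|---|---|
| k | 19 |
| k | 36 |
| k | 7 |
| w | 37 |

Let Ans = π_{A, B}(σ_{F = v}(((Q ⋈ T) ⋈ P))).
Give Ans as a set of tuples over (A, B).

{(k, 19), (k, 36), (k, 7)}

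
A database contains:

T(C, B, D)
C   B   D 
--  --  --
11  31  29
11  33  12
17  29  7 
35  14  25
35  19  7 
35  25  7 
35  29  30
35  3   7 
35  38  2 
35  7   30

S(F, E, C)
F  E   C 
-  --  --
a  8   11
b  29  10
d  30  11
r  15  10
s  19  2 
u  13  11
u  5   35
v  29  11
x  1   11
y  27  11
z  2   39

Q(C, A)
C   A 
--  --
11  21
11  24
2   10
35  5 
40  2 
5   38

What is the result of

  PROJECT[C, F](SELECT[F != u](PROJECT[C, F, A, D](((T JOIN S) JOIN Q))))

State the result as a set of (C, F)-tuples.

{(11, a), (11, d), (11, v), (11, x), (11, y)}

Natural join on C: {(11, 31, 29, a, 8), (11, 31, 29, d, 30), (11, 31, 29, u, 13), (11, 31, 29, v, 29), (11, 31, 29, x, 1), (11, 31, 29, y, 27), (11, 33, 12, a, 8), (11, 33, 12, d, 30), (11, 33, 12, u, 13), (11, 33, 12, v, 29), (11, 33, 12, x, 1), (11, 33, 12, y, 27), (35, 14, 25, u, 5), (35, 19, 7, u, 5), (35, 25, 7, u, 5), (35, 29, 30, u, 5), (35, 3, 7, u, 5), (35, 38, 2, u, 5), (35, 7, 30, u, 5)}
Natural join on C: {(11, 31, 29, a, 8, 21), (11, 31, 29, a, 8, 24), (11, 31, 29, d, 30, 21), (11, 31, 29, d, 30, 24), (11, 31, 29, u, 13, 21), (11, 31, 29, u, 13, 24), (11, 31, 29, v, 29, 21), (11, 31, 29, v, 29, 24), (11, 31, 29, x, 1, 21), (11, 31, 29, x, 1, 24), (11, 31, 29, y, 27, 21), (11, 31, 29, y, 27, 24), (11, 33, 12, a, 8, 21), (11, 33, 12, a, 8, 24), (11, 33, 12, d, 30, 21), (11, 33, 12, d, 30, 24), (11, 33, 12, u, 13, 21), (11, 33, 12, u, 13, 24), (11, 33, 12, v, 29, 21), (11, 33, 12, v, 29, 24), (11, 33, 12, x, 1, 21), (11, 33, 12, x, 1, 24), (11, 33, 12, y, 27, 21), (11, 33, 12, y, 27, 24), (35, 14, 25, u, 5, 5), (35, 19, 7, u, 5, 5), (35, 25, 7, u, 5, 5), (35, 29, 30, u, 5, 5), (35, 3, 7, u, 5, 5), (35, 38, 2, u, 5, 5), (35, 7, 30, u, 5, 5)}
π_{C, F, A, D} gives {(11, a, 21, 12), (11, a, 21, 29), (11, a, 24, 12), (11, a, 24, 29), (11, d, 21, 12), (11, d, 21, 29), (11, d, 24, 12), (11, d, 24, 29), (11, u, 21, 12), (11, u, 21, 29), (11, u, 24, 12), (11, u, 24, 29), (11, v, 21, 12), (11, v, 21, 29), (11, v, 24, 12), (11, v, 24, 29), (11, x, 21, 12), (11, x, 21, 29), (11, x, 24, 12), (11, x, 24, 29), (11, y, 21, 12), (11, y, 21, 29), (11, y, 24, 12), (11, y, 24, 29), (35, u, 5, 2), (35, u, 5, 25), (35, u, 5, 30), (35, u, 5, 7)} (3 duplicate(s) eliminated).
Selection F != u: {(11, a, 21, 12), (11, a, 21, 29), (11, a, 24, 12), (11, a, 24, 29), (11, d, 21, 12), (11, d, 21, 29), (11, d, 24, 12), (11, d, 24, 29), (11, v, 21, 12), (11, v, 21, 29), (11, v, 24, 12), (11, v, 24, 29), (11, x, 21, 12), (11, x, 21, 29), (11, x, 24, 12), (11, x, 24, 29), (11, y, 21, 12), (11, y, 21, 29), (11, y, 24, 12), (11, y, 24, 29)}
π_{C, F} gives {(11, a), (11, d), (11, v), (11, x), (11, y)} (15 duplicate(s) eliminated).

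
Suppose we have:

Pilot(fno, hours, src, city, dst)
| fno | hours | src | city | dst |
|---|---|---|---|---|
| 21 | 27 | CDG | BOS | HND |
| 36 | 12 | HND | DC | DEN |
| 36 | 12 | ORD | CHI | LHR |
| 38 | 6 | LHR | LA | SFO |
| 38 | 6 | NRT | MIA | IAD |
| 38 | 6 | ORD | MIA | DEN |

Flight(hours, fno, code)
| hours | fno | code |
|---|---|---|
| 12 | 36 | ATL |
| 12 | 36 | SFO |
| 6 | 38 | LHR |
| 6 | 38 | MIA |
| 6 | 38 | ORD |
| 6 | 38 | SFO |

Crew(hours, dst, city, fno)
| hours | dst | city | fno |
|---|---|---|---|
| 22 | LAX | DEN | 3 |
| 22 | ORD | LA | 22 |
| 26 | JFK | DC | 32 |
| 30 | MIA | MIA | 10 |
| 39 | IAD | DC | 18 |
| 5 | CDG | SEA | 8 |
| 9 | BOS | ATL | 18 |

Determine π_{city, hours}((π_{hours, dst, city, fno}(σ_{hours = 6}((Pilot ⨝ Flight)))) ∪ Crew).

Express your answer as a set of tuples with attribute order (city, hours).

Joining Pilot and Flight on fno, hours yields {(36, 12, HND, DC, DEN, ATL), (36, 12, HND, DC, DEN, SFO), (36, 12, ORD, CHI, LHR, ATL), (36, 12, ORD, CHI, LHR, SFO), (38, 6, LHR, LA, SFO, LHR), (38, 6, LHR, LA, SFO, MIA), (38, 6, LHR, LA, SFO, ORD), (38, 6, LHR, LA, SFO, SFO), (38, 6, NRT, MIA, IAD, LHR), (38, 6, NRT, MIA, IAD, MIA), (38, 6, NRT, MIA, IAD, ORD), (38, 6, NRT, MIA, IAD, SFO), (38, 6, ORD, MIA, DEN, LHR), (38, 6, ORD, MIA, DEN, MIA), (38, 6, ORD, MIA, DEN, ORD), (38, 6, ORD, MIA, DEN, SFO)}.
Apply σ_{hours = 6}; surviving tuples: {(38, 6, LHR, LA, SFO, LHR), (38, 6, LHR, LA, SFO, MIA), (38, 6, LHR, LA, SFO, ORD), (38, 6, LHR, LA, SFO, SFO), (38, 6, NRT, MIA, IAD, LHR), (38, 6, NRT, MIA, IAD, MIA), (38, 6, NRT, MIA, IAD, ORD), (38, 6, NRT, MIA, IAD, SFO), (38, 6, ORD, MIA, DEN, LHR), (38, 6, ORD, MIA, DEN, MIA), (38, 6, ORD, MIA, DEN, ORD), (38, 6, ORD, MIA, DEN, SFO)}
π[hours, dst, city, fno]: project onto (hours, dst, city, fno) (9 duplicate(s) eliminated) → {(6, DEN, MIA, 38), (6, IAD, MIA, 38), (6, SFO, LA, 38)}
Union: {(6, DEN, MIA, 38), (6, IAD, MIA, 38), (6, SFO, LA, 38)} with {(22, LAX, DEN, 3), (22, ORD, LA, 22), (26, JFK, DC, 32), (30, MIA, MIA, 10), (39, IAD, DC, 18), (5, CDG, SEA, 8), (9, BOS, ATL, 18)} → {(22, LAX, DEN, 3), (22, ORD, LA, 22), (26, JFK, DC, 32), (30, MIA, MIA, 10), (39, IAD, DC, 18), (5, CDG, SEA, 8), (6, DEN, MIA, 38), (6, IAD, MIA, 38), (6, SFO, LA, 38), (9, BOS, ATL, 18)}
π[city, hours]: project onto (city, hours) (1 duplicate(s) eliminated) → {(ATL, 9), (DC, 26), (DC, 39), (DEN, 22), (LA, 22), (LA, 6), (MIA, 30), (MIA, 6), (SEA, 5)}

{(ATL, 9), (DC, 26), (DC, 39), (DEN, 22), (LA, 22), (LA, 6), (MIA, 30), (MIA, 6), (SEA, 5)}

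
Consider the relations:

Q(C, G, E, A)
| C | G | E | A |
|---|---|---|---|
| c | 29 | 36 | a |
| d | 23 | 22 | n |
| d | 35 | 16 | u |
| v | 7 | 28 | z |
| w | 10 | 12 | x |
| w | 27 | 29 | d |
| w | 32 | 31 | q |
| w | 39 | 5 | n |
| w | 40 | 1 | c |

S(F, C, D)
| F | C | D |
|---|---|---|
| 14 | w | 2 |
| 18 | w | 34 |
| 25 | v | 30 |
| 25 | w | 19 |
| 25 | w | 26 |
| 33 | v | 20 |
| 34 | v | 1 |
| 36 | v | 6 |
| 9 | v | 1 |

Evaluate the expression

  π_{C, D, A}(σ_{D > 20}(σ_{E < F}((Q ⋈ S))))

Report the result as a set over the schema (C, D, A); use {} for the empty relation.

{(w, 26, c), (w, 26, n), (w, 26, x), (w, 34, c), (w, 34, n), (w, 34, x)}

Joining Q and S on C yields {(v, 7, 28, z, 25, 30), (v, 7, 28, z, 33, 20), (v, 7, 28, z, 34, 1), (v, 7, 28, z, 36, 6), (v, 7, 28, z, 9, 1), (w, 10, 12, x, 14, 2), (w, 10, 12, x, 18, 34), (w, 10, 12, x, 25, 19), (w, 10, 12, x, 25, 26), (w, 27, 29, d, 14, 2), (w, 27, 29, d, 18, 34), (w, 27, 29, d, 25, 19), (w, 27, 29, d, 25, 26), (w, 32, 31, q, 14, 2), (w, 32, 31, q, 18, 34), (w, 32, 31, q, 25, 19), (w, 32, 31, q, 25, 26), (w, 39, 5, n, 14, 2), (w, 39, 5, n, 18, 34), (w, 39, 5, n, 25, 19), (w, 39, 5, n, 25, 26), (w, 40, 1, c, 14, 2), (w, 40, 1, c, 18, 34), (w, 40, 1, c, 25, 19), (w, 40, 1, c, 25, 26)}.
Filtering on E < F leaves {(v, 7, 28, z, 33, 20), (v, 7, 28, z, 34, 1), (v, 7, 28, z, 36, 6), (w, 10, 12, x, 14, 2), (w, 10, 12, x, 18, 34), (w, 10, 12, x, 25, 19), (w, 10, 12, x, 25, 26), (w, 39, 5, n, 14, 2), (w, 39, 5, n, 18, 34), (w, 39, 5, n, 25, 19), (w, 39, 5, n, 25, 26), (w, 40, 1, c, 14, 2), (w, 40, 1, c, 18, 34), (w, 40, 1, c, 25, 19), (w, 40, 1, c, 25, 26)}.
Filtering on D > 20 leaves {(w, 10, 12, x, 18, 34), (w, 10, 12, x, 25, 26), (w, 39, 5, n, 18, 34), (w, 39, 5, n, 25, 26), (w, 40, 1, c, 18, 34), (w, 40, 1, c, 25, 26)}.
Keep only column(s) C, D, A: {(w, 26, c), (w, 26, n), (w, 26, x), (w, 34, c), (w, 34, n), (w, 34, x)}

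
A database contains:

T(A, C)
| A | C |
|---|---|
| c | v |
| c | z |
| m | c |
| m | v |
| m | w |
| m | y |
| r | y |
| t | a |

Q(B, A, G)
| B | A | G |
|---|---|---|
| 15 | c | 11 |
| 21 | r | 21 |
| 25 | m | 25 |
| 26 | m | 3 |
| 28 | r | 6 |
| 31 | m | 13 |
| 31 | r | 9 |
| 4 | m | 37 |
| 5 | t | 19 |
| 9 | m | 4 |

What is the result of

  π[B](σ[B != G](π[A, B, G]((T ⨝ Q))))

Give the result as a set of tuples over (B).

{15, 26, 28, 31, 4, 5, 9}

T ⋈ Q (natural join on A): {(c, v, 15, 11), (c, z, 15, 11), (m, c, 25, 25), (m, c, 26, 3), (m, c, 31, 13), (m, c, 4, 37), (m, c, 9, 4), (m, v, 25, 25), (m, v, 26, 3), (m, v, 31, 13), (m, v, 4, 37), (m, v, 9, 4), (m, w, 25, 25), (m, w, 26, 3), (m, w, 31, 13), (m, w, 4, 37), (m, w, 9, 4), (m, y, 25, 25), (m, y, 26, 3), (m, y, 31, 13), (m, y, 4, 37), (m, y, 9, 4), (r, y, 21, 21), (r, y, 28, 6), (r, y, 31, 9), (t, a, 5, 19)}
Projecting to A, B, G (16 duplicate(s) eliminated): {(c, 15, 11), (m, 25, 25), (m, 26, 3), (m, 31, 13), (m, 4, 37), (m, 9, 4), (r, 21, 21), (r, 28, 6), (r, 31, 9), (t, 5, 19)}
Filtering on B != G leaves {(c, 15, 11), (m, 26, 3), (m, 31, 13), (m, 4, 37), (m, 9, 4), (r, 28, 6), (r, 31, 9), (t, 5, 19)}.
Projecting to B (1 duplicate(s) eliminated): {15, 26, 28, 31, 4, 5, 9}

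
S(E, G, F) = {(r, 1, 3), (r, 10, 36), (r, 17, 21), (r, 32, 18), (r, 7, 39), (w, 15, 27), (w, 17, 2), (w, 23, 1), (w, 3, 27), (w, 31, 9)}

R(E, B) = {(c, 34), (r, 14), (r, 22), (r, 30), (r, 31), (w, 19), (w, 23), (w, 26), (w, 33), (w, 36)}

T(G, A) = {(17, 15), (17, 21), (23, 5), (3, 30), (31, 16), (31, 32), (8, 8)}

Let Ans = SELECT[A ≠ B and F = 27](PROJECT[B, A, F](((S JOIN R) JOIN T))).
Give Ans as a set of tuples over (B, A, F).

S ⋈ R (natural join on E): {(r, 1, 3, 14), (r, 1, 3, 22), (r, 1, 3, 30), (r, 1, 3, 31), (r, 10, 36, 14), (r, 10, 36, 22), (r, 10, 36, 30), (r, 10, 36, 31), (r, 17, 21, 14), (r, 17, 21, 22), (r, 17, 21, 30), (r, 17, 21, 31), (r, 32, 18, 14), (r, 32, 18, 22), (r, 32, 18, 30), (r, 32, 18, 31), (r, 7, 39, 14), (r, 7, 39, 22), (r, 7, 39, 30), (r, 7, 39, 31), (w, 15, 27, 19), (w, 15, 27, 23), (w, 15, 27, 26), (w, 15, 27, 33), (w, 15, 27, 36), (w, 17, 2, 19), (w, 17, 2, 23), (w, 17, 2, 26), (w, 17, 2, 33), (w, 17, 2, 36), (w, 23, 1, 19), (w, 23, 1, 23), (w, 23, 1, 26), (w, 23, 1, 33), (w, 23, 1, 36), (w, 3, 27, 19), (w, 3, 27, 23), (w, 3, 27, 26), (w, 3, 27, 33), (w, 3, 27, 36), (w, 31, 9, 19), (w, 31, 9, 23), (w, 31, 9, 26), (w, 31, 9, 33), (w, 31, 9, 36)}
(S JOIN R) ⋈ T (natural join on G): {(r, 17, 21, 14, 15), (r, 17, 21, 14, 21), (r, 17, 21, 22, 15), (r, 17, 21, 22, 21), (r, 17, 21, 30, 15), (r, 17, 21, 30, 21), (r, 17, 21, 31, 15), (r, 17, 21, 31, 21), (w, 17, 2, 19, 15), (w, 17, 2, 19, 21), (w, 17, 2, 23, 15), (w, 17, 2, 23, 21), (w, 17, 2, 26, 15), (w, 17, 2, 26, 21), (w, 17, 2, 33, 15), (w, 17, 2, 33, 21), (w, 17, 2, 36, 15), (w, 17, 2, 36, 21), (w, 23, 1, 19, 5), (w, 23, 1, 23, 5), (w, 23, 1, 26, 5), (w, 23, 1, 33, 5), (w, 23, 1, 36, 5), (w, 3, 27, 19, 30), (w, 3, 27, 23, 30), (w, 3, 27, 26, 30), (w, 3, 27, 33, 30), (w, 3, 27, 36, 30), (w, 31, 9, 19, 16), (w, 31, 9, 19, 32), (w, 31, 9, 23, 16), (w, 31, 9, 23, 32), (w, 31, 9, 26, 16), (w, 31, 9, 26, 32), (w, 31, 9, 33, 16), (w, 31, 9, 33, 32), (w, 31, 9, 36, 16), (w, 31, 9, 36, 32)}
Keep only column(s) B, A, F: {(14, 15, 21), (14, 21, 21), (19, 15, 2), (19, 16, 9), (19, 21, 2), (19, 30, 27), (19, 32, 9), (19, 5, 1), (22, 15, 21), (22, 21, 21), (23, 15, 2), (23, 16, 9), (23, 21, 2), (23, 30, 27), (23, 32, 9), (23, 5, 1), (26, 15, 2), (26, 16, 9), (26, 21, 2), (26, 30, 27), (26, 32, 9), (26, 5, 1), (30, 15, 21), (30, 21, 21), (31, 15, 21), (31, 21, 21), (33, 15, 2), (33, 16, 9), (33, 21, 2), (33, 30, 27), (33, 32, 9), (33, 5, 1), (36, 15, 2), (36, 16, 9), (36, 21, 2), (36, 30, 27), (36, 32, 9), (36, 5, 1)}
σ[A ≠ B and F = 27]: keep tuples satisfying A ≠ B and F = 27 → {(19, 30, 27), (23, 30, 27), (26, 30, 27), (33, 30, 27), (36, 30, 27)}

{(19, 30, 27), (23, 30, 27), (26, 30, 27), (33, 30, 27), (36, 30, 27)}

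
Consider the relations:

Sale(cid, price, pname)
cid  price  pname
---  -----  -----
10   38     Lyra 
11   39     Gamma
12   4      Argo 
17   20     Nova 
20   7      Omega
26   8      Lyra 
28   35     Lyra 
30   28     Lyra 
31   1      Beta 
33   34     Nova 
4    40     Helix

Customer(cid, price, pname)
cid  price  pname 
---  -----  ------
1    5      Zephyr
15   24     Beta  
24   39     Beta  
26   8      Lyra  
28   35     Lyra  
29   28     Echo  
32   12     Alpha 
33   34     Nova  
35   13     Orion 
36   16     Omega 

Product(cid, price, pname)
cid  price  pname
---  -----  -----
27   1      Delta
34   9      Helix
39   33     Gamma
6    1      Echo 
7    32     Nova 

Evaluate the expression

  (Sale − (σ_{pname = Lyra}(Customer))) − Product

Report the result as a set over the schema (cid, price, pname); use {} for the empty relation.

σ[pname = Lyra]: keep tuples satisfying pname = Lyra → {(26, 8, Lyra), (28, 35, Lyra)}
Taking the difference: {(10, 38, Lyra), (11, 39, Gamma), (12, 4, Argo), (17, 20, Nova), (20, 7, Omega), (30, 28, Lyra), (31, 1, Beta), (33, 34, Nova), (4, 40, Helix)}
Taking the difference: {(10, 38, Lyra), (11, 39, Gamma), (12, 4, Argo), (17, 20, Nova), (20, 7, Omega), (30, 28, Lyra), (31, 1, Beta), (33, 34, Nova), (4, 40, Helix)}

{(10, 38, Lyra), (11, 39, Gamma), (12, 4, Argo), (17, 20, Nova), (20, 7, Omega), (30, 28, Lyra), (31, 1, Beta), (33, 34, Nova), (4, 40, Helix)}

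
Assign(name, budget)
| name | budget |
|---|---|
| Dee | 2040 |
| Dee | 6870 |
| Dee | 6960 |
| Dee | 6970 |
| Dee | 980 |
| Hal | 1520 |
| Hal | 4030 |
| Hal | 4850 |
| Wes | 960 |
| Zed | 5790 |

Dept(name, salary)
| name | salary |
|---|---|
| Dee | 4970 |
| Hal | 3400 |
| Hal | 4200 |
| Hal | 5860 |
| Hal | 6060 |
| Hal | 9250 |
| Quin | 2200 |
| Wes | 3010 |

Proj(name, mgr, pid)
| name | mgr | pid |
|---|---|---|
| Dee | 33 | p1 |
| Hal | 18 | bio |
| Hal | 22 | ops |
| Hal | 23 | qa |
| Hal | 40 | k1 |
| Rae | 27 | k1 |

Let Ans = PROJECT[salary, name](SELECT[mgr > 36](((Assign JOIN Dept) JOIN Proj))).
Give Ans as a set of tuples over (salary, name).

Assign ⋈ Dept (natural join on name): {(Dee, 2040, 4970), (Dee, 6870, 4970), (Dee, 6960, 4970), (Dee, 6970, 4970), (Dee, 980, 4970), (Hal, 1520, 3400), (Hal, 1520, 4200), (Hal, 1520, 5860), (Hal, 1520, 6060), (Hal, 1520, 9250), (Hal, 4030, 3400), (Hal, 4030, 4200), (Hal, 4030, 5860), (Hal, 4030, 6060), (Hal, 4030, 9250), (Hal, 4850, 3400), (Hal, 4850, 4200), (Hal, 4850, 5860), (Hal, 4850, 6060), (Hal, 4850, 9250), (Wes, 960, 3010)}
(Assign JOIN Dept) ⋈ Proj (natural join on name): {(Dee, 2040, 4970, 33, p1), (Dee, 6870, 4970, 33, p1), (Dee, 6960, 4970, 33, p1), (Dee, 6970, 4970, 33, p1), (Dee, 980, 4970, 33, p1), (Hal, 1520, 3400, 18, bio), (Hal, 1520, 3400, 22, ops), (Hal, 1520, 3400, 23, qa), (Hal, 1520, 3400, 40, k1), (Hal, 1520, 4200, 18, bio), (Hal, 1520, 4200, 22, ops), (Hal, 1520, 4200, 23, qa), (Hal, 1520, 4200, 40, k1), (Hal, 1520, 5860, 18, bio), (Hal, 1520, 5860, 22, ops), (Hal, 1520, 5860, 23, qa), (Hal, 1520, 5860, 40, k1), (Hal, 1520, 6060, 18, bio), (Hal, 1520, 6060, 22, ops), (Hal, 1520, 6060, 23, qa), (Hal, 1520, 6060, 40, k1), (Hal, 1520, 9250, 18, bio), (Hal, 1520, 9250, 22, ops), (Hal, 1520, 9250, 23, qa), (Hal, 1520, 9250, 40, k1), (Hal, 4030, 3400, 18, bio), (Hal, 4030, 3400, 22, ops), (Hal, 4030, 3400, 23, qa), (Hal, 4030, 3400, 40, k1), (Hal, 4030, 4200, 18, bio), (Hal, 4030, 4200, 22, ops), (Hal, 4030, 4200, 23, qa), (Hal, 4030, 4200, 40, k1), (Hal, 4030, 5860, 18, bio), (Hal, 4030, 5860, 22, ops), (Hal, 4030, 5860, 23, qa), (Hal, 4030, 5860, 40, k1), (Hal, 4030, 6060, 18, bio), (Hal, 4030, 6060, 22, ops), (Hal, 4030, 6060, 23, qa), (Hal, 4030, 6060, 40, k1), (Hal, 4030, 9250, 18, bio), (Hal, 4030, 9250, 22, ops), (Hal, 4030, 9250, 23, qa), (Hal, 4030, 9250, 40, k1), (Hal, 4850, 3400, 18, bio), (Hal, 4850, 3400, 22, ops), (Hal, 4850, 3400, 23, qa), (Hal, 4850, 3400, 40, k1), (Hal, 4850, 4200, 18, bio), (Hal, 4850, 4200, 22, ops), (Hal, 4850, 4200, 23, qa), (Hal, 4850, 4200, 40, k1), (Hal, 4850, 5860, 18, bio), (Hal, 4850, 5860, 22, ops), (Hal, 4850, 5860, 23, qa), (Hal, 4850, 5860, 40, k1), (Hal, 4850, 6060, 18, bio), (Hal, 4850, 6060, 22, ops), (Hal, 4850, 6060, 23, qa), (Hal, 4850, 6060, 40, k1), (Hal, 4850, 9250, 18, bio), (Hal, 4850, 9250, 22, ops), (Hal, 4850, 9250, 23, qa), (Hal, 4850, 9250, 40, k1)}
σ[mgr > 36]: keep tuples satisfying mgr > 36 → {(Hal, 1520, 3400, 40, k1), (Hal, 1520, 4200, 40, k1), (Hal, 1520, 5860, 40, k1), (Hal, 1520, 6060, 40, k1), (Hal, 1520, 9250, 40, k1), (Hal, 4030, 3400, 40, k1), (Hal, 4030, 4200, 40, k1), (Hal, 4030, 5860, 40, k1), (Hal, 4030, 6060, 40, k1), (Hal, 4030, 9250, 40, k1), (Hal, 4850, 3400, 40, k1), (Hal, 4850, 4200, 40, k1), (Hal, 4850, 5860, 40, k1), (Hal, 4850, 6060, 40, k1), (Hal, 4850, 9250, 40, k1)}
Keep only column(s) salary, name (10 duplicate(s) eliminated): {(3400, Hal), (4200, Hal), (5860, Hal), (6060, Hal), (9250, Hal)}

{(3400, Hal), (4200, Hal), (5860, Hal), (6060, Hal), (9250, Hal)}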